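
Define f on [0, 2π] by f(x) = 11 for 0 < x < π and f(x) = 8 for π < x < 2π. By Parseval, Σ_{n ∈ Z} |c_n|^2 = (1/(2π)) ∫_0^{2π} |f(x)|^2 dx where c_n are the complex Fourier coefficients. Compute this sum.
Σ |c_n|^2 = 185/2

Parseval equates the L^2 energy of f (normalised by 1/(2π)) with the ℓ^2 sum of its Fourier coefficients: (1/(2π)) ∫_0^{2π} |f|^2 = Σ |c_n|^2.
Compute the left side: (1/(2π)) [∫_0^π 11^2 dx + ∫_π^{2π} 8^2 dx] = (1/(2π)) · (121π + 64π) = (121 + 64)/2 = 185/2.
So Σ_{n ∈ Z} |c_n|^2 = 185/2.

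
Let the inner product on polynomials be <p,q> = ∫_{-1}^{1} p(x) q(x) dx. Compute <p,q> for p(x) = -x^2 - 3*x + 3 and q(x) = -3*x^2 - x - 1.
<p,q> = -122/15

Expand the product: p(x)·q(x) = 3*x^4 + 10*x^3 - 5*x^2 - 3.
∫_{-1}^{1} of each monomial x^k gives [2/(k+1) if k even, 0 if k odd]. Integrating term-by-term (or equivalently evaluating the antiderivative F(x) = 3*x^5/5 + 5*x^4/2 - 5*x^3/3 - 3*x at the endpoints):
  F(1) − F(−1) = -47/30 − (197/30) = -122/15.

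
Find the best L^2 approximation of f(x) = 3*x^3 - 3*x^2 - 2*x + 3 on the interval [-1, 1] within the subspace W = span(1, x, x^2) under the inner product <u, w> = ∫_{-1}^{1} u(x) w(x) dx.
g(x) = -3*x^2 - x/5 + 3

The best approximation g ∈ W is the orthogonal projection of f onto W. Writing g = a_0 + a_1 x + a_2 x^2, the coefficients solve the normal equations G · a = b where
  G_{ij} = <φ_i, φ_j> and b_i = <f, φ_i>, with φ_0 = 1, φ_1 = x, φ_2 = x^2.
G =
  [2, 0, 2/3]
  [0, 2/3, 0]
  [2/3, 0, 2/5],
b = (4, -2/15, 4/5).
Solving gives a_0 = 3, a_1 = -1/5, a_2 = -3, so
  g(x) = -3*x^2 - x/5 + 3.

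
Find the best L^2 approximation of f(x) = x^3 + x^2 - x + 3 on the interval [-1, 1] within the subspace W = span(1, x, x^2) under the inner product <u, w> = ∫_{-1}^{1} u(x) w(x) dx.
g(x) = x^2 - 2*x/5 + 3

The best approximation g ∈ W is the orthogonal projection of f onto W. Writing g = a_0 + a_1 x + a_2 x^2, the coefficients solve the normal equations G · a = b where
  G_{ij} = <φ_i, φ_j> and b_i = <f, φ_i>, with φ_0 = 1, φ_1 = x, φ_2 = x^2.
G =
  [2, 0, 2/3]
  [0, 2/3, 0]
  [2/3, 0, 2/5],
b = (20/3, -4/15, 12/5).
Solving gives a_0 = 3, a_1 = -2/5, a_2 = 1, so
  g(x) = x^2 - 2*x/5 + 3.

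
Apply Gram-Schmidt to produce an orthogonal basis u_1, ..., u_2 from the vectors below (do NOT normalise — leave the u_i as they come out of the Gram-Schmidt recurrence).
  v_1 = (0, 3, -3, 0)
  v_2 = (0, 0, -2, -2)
Orthogonal basis:
  u_1 = (0, 3, -3, 0)
  u_2 = (0, -1, -1, -2)

Apply the Gram-Schmidt recurrence
  u_1 = v_1
  u_i = v_i − Σ_{j<i} ((v_i · u_j) / (u_j · u_j)) · u_j.

Step by step this gives:
  u_1 = (0, 3, -3, 0)
  u_2 = (0, -1, -1, -2)

Orthogonality check:
  u_2 · u_1 = 0 (should be 0)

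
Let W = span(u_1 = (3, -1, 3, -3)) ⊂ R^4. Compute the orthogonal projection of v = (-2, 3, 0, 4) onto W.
proj_W(v) = (-9/4, 3/4, -9/4, 9/4)

Set up U = [u_1 | ... | u_1] ∈ R^(4×1). The projector onto W = col(U) is P = U (U^T U)^(-1) U^T.
Compute U^T U =
  [28],
and U^T v = (-21).
Solve U^T U · c = U^T v for the coefficients: c = (-3/4). The projection is proj_W(v) = U c.
Check: (v - proj_W(v)) · u_1 = 0  (should be 0).
Result: proj_W(v) = (-9/4, 3/4, -9/4, 9/4).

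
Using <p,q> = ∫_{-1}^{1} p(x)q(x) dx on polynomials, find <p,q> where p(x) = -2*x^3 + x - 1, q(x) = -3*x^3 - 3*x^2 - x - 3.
<p,q> = 908/105

Expand the product: p(x)·q(x) = 6*x^6 + 6*x^5 - x^4 + 6*x^3 + 2*x^2 - 2*x + 3.
∫_{-1}^{1} of each monomial x^k gives [2/(k+1) if k even, 0 if k odd]. Integrating term-by-term (or equivalently evaluating the antiderivative F(x) = 6*x^7/7 + x^6 - x^5/5 + 3*x^4/2 + 2*x^3/3 - x^2 + 3*x at the endpoints):
  F(1) − F(−1) = 1223/210 − (-593/210) = 908/105.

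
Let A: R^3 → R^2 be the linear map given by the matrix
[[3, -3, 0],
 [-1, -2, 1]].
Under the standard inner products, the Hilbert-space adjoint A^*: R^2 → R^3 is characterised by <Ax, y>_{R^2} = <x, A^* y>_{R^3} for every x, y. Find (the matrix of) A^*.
A^* = A^T =
[[3, -1],
 [-3, -2],
 [0, 1]]

For real matrices with standard dot products, the defining identity <Ax, y> = <x, A^* y> gives (Ax)^T y = x^T (A^*) y, i.e. x^T A^T y = x^T (A^*) y. Since this holds for all x, y, we must have A^* = A^T. Therefore
A^* =
[[3, -1],
 [-3, -2],
 [0, 1]].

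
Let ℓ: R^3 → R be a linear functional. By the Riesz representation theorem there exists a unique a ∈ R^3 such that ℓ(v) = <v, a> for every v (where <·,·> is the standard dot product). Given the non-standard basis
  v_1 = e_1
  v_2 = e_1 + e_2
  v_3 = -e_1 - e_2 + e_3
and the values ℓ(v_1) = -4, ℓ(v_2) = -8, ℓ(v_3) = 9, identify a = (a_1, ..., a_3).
a = (-4, -4, 1)

Write a = (a_1, ..., a_3) in the standard basis. For each basis vector v_i, ℓ(v_i) = <v_i, a> is a linear equation in the a_j's. Collect the n equations into a matrix system V a = ℓ, where row i of V is v_i (expressed in the standard basis). Since V is invertible (lower-triangular with 1s on the diagonal, up to permutation), solve by back-substitution:
  V =
[[1, 0, 0],
 [1, 1, 0],
 [-1, -1, 1]]
  V a = (-4, -8, 9)
Solving gives a = (-4, -4, 1).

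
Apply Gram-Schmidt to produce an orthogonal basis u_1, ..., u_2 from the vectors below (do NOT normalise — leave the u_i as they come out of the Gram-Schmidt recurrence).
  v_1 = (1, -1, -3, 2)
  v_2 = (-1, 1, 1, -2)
Orthogonal basis:
  u_1 = (1, -1, -3, 2)
  u_2 = (-2/5, 2/5, -4/5, -4/5)

Apply the Gram-Schmidt recurrence
  u_1 = v_1
  u_i = v_i − Σ_{j<i} ((v_i · u_j) / (u_j · u_j)) · u_j.

Step by step this gives:
  u_1 = (1, -1, -3, 2)
  u_2 = (-2/5, 2/5, -4/5, -4/5)

Orthogonality check:
  u_2 · u_1 = 0 (should be 0)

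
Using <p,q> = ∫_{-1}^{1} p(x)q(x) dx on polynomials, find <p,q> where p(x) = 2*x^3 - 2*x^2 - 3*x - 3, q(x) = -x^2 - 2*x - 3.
<p,q> = 136/5

Expand the product: p(x)·q(x) = -2*x^5 - 2*x^4 + x^3 + 15*x^2 + 15*x + 9.
∫_{-1}^{1} of each monomial x^k gives [2/(k+1) if k even, 0 if k odd]. Integrating term-by-term (or equivalently evaluating the antiderivative F(x) = -x^6/3 - 2*x^5/5 + x^4/4 + 5*x^3 + 15*x^2/2 + 9*x at the endpoints):
  F(1) − F(−1) = 1261/60 − (-371/60) = 136/5.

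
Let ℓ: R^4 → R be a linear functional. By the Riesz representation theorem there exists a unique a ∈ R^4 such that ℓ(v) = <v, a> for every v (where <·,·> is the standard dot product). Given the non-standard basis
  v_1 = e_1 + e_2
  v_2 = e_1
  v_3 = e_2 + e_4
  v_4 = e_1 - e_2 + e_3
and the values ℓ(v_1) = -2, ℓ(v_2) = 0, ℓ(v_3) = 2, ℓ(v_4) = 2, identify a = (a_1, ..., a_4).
a = (0, -2, 0, 4)

Write a = (a_1, ..., a_4) in the standard basis. For each basis vector v_i, ℓ(v_i) = <v_i, a> is a linear equation in the a_j's. Collect the n equations into a matrix system V a = ℓ, where row i of V is v_i (expressed in the standard basis). Since V is invertible (lower-triangular with 1s on the diagonal, up to permutation), solve by back-substitution:
  V =
[[1, 1, 0, 0],
 [1, 0, 0, 0],
 [0, 1, 0, 1],
 [1, -1, 1, 0]]
  V a = (-2, 0, 2, 2)
Solving gives a = (0, -2, 0, 4).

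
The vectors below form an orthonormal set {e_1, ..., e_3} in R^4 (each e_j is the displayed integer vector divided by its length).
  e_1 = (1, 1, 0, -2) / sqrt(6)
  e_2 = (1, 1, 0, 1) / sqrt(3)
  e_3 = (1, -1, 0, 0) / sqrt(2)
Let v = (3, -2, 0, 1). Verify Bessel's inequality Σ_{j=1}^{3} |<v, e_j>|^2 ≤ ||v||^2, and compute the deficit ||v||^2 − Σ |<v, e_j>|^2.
Σ |<v, e_j>|^2 = 14; ||v||^2 = 14; deficit = 0

Write each e_j = u_j / sqrt(<u_j, u_j>) where u_j is the displayed integer vector. Then <v, e_j> = <v, u_j> / sqrt(<u_j, u_j>), so |<v, e_j>|^2 = <v, u_j>^2 / <u_j, u_j>.
Coefficients: <v, e_1> = -1/sqrt(6), <v, e_2> = 2/sqrt(3), <v, e_3> = 5/sqrt(2).
Square and sum: Σ |<v, e_j>|^2 = 14.
Compute ||v||^2 = v·v = 14.
Deficit = 14 − 14 = 0 ≥ 0, confirming Bessel's inequality. (The deficit equals ||v − Σ <v,e_j> e_j||^2, the squared distance from v to span{e_j}.)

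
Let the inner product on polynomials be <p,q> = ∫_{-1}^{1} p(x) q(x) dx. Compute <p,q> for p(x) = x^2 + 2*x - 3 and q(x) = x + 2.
<p,q> = -28/3

Expand the product: p(x)·q(x) = x^3 + 4*x^2 + x - 6.
∫_{-1}^{1} of each monomial x^k gives [2/(k+1) if k even, 0 if k odd]. Integrating term-by-term (or equivalently evaluating the antiderivative F(x) = x^4/4 + 4*x^3/3 + x^2/2 - 6*x at the endpoints):
  F(1) − F(−1) = -47/12 − (65/12) = -28/3.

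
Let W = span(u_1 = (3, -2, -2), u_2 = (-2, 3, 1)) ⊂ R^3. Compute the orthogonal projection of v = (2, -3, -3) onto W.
proj_W(v) = (62/21, -58/21, -38/21)

Set up U = [u_1 | ... | u_2] ∈ R^(3×2). The projector onto W = col(U) is P = U (U^T U)^(-1) U^T.
Compute U^T U =
  [17, -14]
  [-14, 14],
and U^T v = (18, -16).
Solve U^T U · c = U^T v for the coefficients: c = (2/3, -10/21). The projection is proj_W(v) = U c.
Check: (v - proj_W(v)) · u_1 = 0  (should be 0).
Check: (v - proj_W(v)) · u_2 = 0  (should be 0).
Result: proj_W(v) = (62/21, -58/21, -38/21).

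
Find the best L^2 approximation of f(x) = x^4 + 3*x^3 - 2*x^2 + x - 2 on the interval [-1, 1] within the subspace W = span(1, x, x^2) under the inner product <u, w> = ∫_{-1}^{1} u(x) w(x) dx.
g(x) = -8*x^2/7 + 14*x/5 - 73/35

The best approximation g ∈ W is the orthogonal projection of f onto W. Writing g = a_0 + a_1 x + a_2 x^2, the coefficients solve the normal equations G · a = b where
  G_{ij} = <φ_i, φ_j> and b_i = <f, φ_i>, with φ_0 = 1, φ_1 = x, φ_2 = x^2.
G =
  [2, 0, 2/3]
  [0, 2/3, 0]
  [2/3, 0, 2/5],
b = (-74/15, 28/15, -194/105).
Solving gives a_0 = -73/35, a_1 = 14/5, a_2 = -8/7, so
  g(x) = -8*x^2/7 + 14*x/5 - 73/35.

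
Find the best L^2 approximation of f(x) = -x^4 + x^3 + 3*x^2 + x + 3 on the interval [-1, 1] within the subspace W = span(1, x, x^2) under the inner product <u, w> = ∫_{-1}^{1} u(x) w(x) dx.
g(x) = 15*x^2/7 + 8*x/5 + 108/35

The best approximation g ∈ W is the orthogonal projection of f onto W. Writing g = a_0 + a_1 x + a_2 x^2, the coefficients solve the normal equations G · a = b where
  G_{ij} = <φ_i, φ_j> and b_i = <f, φ_i>, with φ_0 = 1, φ_1 = x, φ_2 = x^2.
G =
  [2, 0, 2/3]
  [0, 2/3, 0]
  [2/3, 0, 2/5],
b = (38/5, 16/15, 102/35).
Solving gives a_0 = 108/35, a_1 = 8/5, a_2 = 15/7, so
  g(x) = 15*x^2/7 + 8*x/5 + 108/35.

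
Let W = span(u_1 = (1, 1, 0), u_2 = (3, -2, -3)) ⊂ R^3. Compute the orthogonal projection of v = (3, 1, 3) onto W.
proj_W(v) = (66/43, 106/43, 24/43)

Set up U = [u_1 | ... | u_2] ∈ R^(3×2). The projector onto W = col(U) is P = U (U^T U)^(-1) U^T.
Compute U^T U =
  [2, 1]
  [1, 22],
and U^T v = (4, -2).
Solve U^T U · c = U^T v for the coefficients: c = (90/43, -8/43). The projection is proj_W(v) = U c.
Check: (v - proj_W(v)) · u_1 = 0  (should be 0).
Check: (v - proj_W(v)) · u_2 = 0  (should be 0).
Result: proj_W(v) = (66/43, 106/43, 24/43).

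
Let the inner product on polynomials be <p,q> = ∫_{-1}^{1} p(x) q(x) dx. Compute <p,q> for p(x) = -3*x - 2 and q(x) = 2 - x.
<p,q> = -6

Expand the product: p(x)·q(x) = 3*x^2 - 4*x - 4.
∫_{-1}^{1} of each monomial x^k gives [2/(k+1) if k even, 0 if k odd]. Integrating term-by-term (or equivalently evaluating the antiderivative F(x) = x^3 - 2*x^2 - 4*x at the endpoints):
  F(1) − F(−1) = -5 − (1) = -6.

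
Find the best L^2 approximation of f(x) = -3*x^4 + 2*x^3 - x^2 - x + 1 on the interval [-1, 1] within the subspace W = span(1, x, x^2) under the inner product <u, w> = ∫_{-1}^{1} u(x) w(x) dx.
g(x) = -25*x^2/7 + x/5 + 44/35

The best approximation g ∈ W is the orthogonal projection of f onto W. Writing g = a_0 + a_1 x + a_2 x^2, the coefficients solve the normal equations G · a = b where
  G_{ij} = <φ_i, φ_j> and b_i = <f, φ_i>, with φ_0 = 1, φ_1 = x, φ_2 = x^2.
G =
  [2, 0, 2/3]
  [0, 2/3, 0]
  [2/3, 0, 2/5],
b = (2/15, 2/15, -62/105).
Solving gives a_0 = 44/35, a_1 = 1/5, a_2 = -25/7, so
  g(x) = -25*x^2/7 + x/5 + 44/35.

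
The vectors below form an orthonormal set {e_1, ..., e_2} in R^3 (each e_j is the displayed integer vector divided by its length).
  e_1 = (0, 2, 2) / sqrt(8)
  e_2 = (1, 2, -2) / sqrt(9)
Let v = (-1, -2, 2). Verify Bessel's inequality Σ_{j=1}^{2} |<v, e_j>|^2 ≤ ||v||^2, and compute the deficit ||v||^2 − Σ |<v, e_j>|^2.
Σ |<v, e_j>|^2 = 9; ||v||^2 = 9; deficit = 0

Write each e_j = u_j / sqrt(<u_j, u_j>) where u_j is the displayed integer vector. Then <v, e_j> = <v, u_j> / sqrt(<u_j, u_j>), so |<v, e_j>|^2 = <v, u_j>^2 / <u_j, u_j>.
Coefficients: <v, e_1> = 0/sqrt(8), <v, e_2> = -9/sqrt(9).
Square and sum: Σ |<v, e_j>|^2 = 9.
Compute ||v||^2 = v·v = 9.
Deficit = 9 − 9 = 0 ≥ 0, confirming Bessel's inequality. (The deficit equals ||v − Σ <v,e_j> e_j||^2, the squared distance from v to span{e_j}.)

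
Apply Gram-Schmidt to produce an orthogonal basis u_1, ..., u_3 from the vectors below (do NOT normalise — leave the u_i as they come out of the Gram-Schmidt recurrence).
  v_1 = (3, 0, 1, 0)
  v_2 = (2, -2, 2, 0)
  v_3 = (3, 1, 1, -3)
Orthogonal basis:
  u_1 = (3, 0, 1, 0)
  u_2 = (-2/5, -2, 6/5, 0)
  u_3 = (-1/7, 2/7, 3/7, -3)

Apply the Gram-Schmidt recurrence
  u_1 = v_1
  u_i = v_i − Σ_{j<i} ((v_i · u_j) / (u_j · u_j)) · u_j.

Step by step this gives:
  u_1 = (3, 0, 1, 0)
  u_2 = (-2/5, -2, 6/5, 0)
  u_3 = (-1/7, 2/7, 3/7, -3)

Orthogonality check:
  u_2 · u_1 = 0 (should be 0)
  u_3 · u_1 = 0 (should be 0)
  u_3 · u_2 = 0 (should be 0)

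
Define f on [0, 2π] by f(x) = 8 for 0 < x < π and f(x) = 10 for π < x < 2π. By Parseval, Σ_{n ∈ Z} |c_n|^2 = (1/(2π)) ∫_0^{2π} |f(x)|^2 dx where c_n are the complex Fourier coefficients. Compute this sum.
Σ |c_n|^2 = 82

Parseval equates the L^2 energy of f (normalised by 1/(2π)) with the ℓ^2 sum of its Fourier coefficients: (1/(2π)) ∫_0^{2π} |f|^2 = Σ |c_n|^2.
Compute the left side: (1/(2π)) [∫_0^π 8^2 dx + ∫_π^{2π} 10^2 dx] = (1/(2π)) · (64π + 100π) = (64 + 100)/2 = 82.
So Σ_{n ∈ Z} |c_n|^2 = 82.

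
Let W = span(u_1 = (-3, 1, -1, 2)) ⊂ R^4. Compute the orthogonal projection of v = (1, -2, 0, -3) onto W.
proj_W(v) = (11/5, -11/15, 11/15, -22/15)

Set up U = [u_1 | ... | u_1] ∈ R^(4×1). The projector onto W = col(U) is P = U (U^T U)^(-1) U^T.
Compute U^T U =
  [15],
and U^T v = (-11).
Solve U^T U · c = U^T v for the coefficients: c = (-11/15). The projection is proj_W(v) = U c.
Check: (v - proj_W(v)) · u_1 = 0  (should be 0).
Result: proj_W(v) = (11/5, -11/15, 11/15, -22/15).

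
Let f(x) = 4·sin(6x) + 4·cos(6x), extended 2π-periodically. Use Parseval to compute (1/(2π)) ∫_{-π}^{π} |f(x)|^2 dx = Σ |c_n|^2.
Σ |c_n|^2 = 16

Expand |f|^2 and use orthogonality of {sin(nx), cos(mx)} on [-π, π]:
  ∫_{-π}^{π} sin(nx)^2 dx = π, ∫ cos(mx)^2 dx = π, and cross terms integrate to 0.
So ∫_{-π}^{π} f(x)^2 dx = 4^2 · π + 4^2 · π = (16 + 16)π.
Divide by 2π: (16 + 16)/2 = 16.
By Parseval, this equals Σ |c_n|^2.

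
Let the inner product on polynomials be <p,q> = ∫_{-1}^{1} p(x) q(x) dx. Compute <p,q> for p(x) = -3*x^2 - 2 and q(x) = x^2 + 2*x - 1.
<p,q> = 52/15

Expand the product: p(x)·q(x) = -3*x^4 - 6*x^3 + x^2 - 4*x + 2.
∫_{-1}^{1} of each monomial x^k gives [2/(k+1) if k even, 0 if k odd]. Integrating term-by-term (or equivalently evaluating the antiderivative F(x) = -3*x^5/5 - 3*x^4/2 + x^3/3 - 2*x^2 + 2*x at the endpoints):
  F(1) − F(−1) = -53/30 − (-157/30) = 52/15.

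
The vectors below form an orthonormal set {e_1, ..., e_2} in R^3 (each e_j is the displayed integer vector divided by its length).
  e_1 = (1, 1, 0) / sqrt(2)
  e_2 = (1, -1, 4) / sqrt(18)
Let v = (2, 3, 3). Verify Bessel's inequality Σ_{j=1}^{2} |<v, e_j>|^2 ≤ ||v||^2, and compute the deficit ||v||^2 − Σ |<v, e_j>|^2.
Σ |<v, e_j>|^2 = 173/9; ||v||^2 = 22; deficit = 25/9

Write each e_j = u_j / sqrt(<u_j, u_j>) where u_j is the displayed integer vector. Then <v, e_j> = <v, u_j> / sqrt(<u_j, u_j>), so |<v, e_j>|^2 = <v, u_j>^2 / <u_j, u_j>.
Coefficients: <v, e_1> = 5/sqrt(2), <v, e_2> = 11/sqrt(18).
Square and sum: Σ |<v, e_j>|^2 = 173/9.
Compute ||v||^2 = v·v = 22.
Deficit = 22 − 173/9 = 25/9 ≥ 0, confirming Bessel's inequality. (The deficit equals ||v − Σ <v,e_j> e_j||^2, the squared distance from v to span{e_j}.)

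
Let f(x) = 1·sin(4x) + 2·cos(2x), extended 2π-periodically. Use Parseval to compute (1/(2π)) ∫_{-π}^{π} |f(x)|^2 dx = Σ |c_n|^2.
Σ |c_n|^2 = 5/2

Expand |f|^2 and use orthogonality of {sin(nx), cos(mx)} on [-π, π]:
  ∫_{-π}^{π} sin(nx)^2 dx = π, ∫ cos(mx)^2 dx = π, and cross terms integrate to 0.
So ∫_{-π}^{π} f(x)^2 dx = 1^2 · π + 2^2 · π = (1 + 4)π.
Divide by 2π: (1 + 4)/2 = 5/2.
By Parseval, this equals Σ |c_n|^2.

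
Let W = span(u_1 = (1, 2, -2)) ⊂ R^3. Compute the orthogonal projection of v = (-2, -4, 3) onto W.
proj_W(v) = (-16/9, -32/9, 32/9)

Set up U = [u_1 | ... | u_1] ∈ R^(3×1). The projector onto W = col(U) is P = U (U^T U)^(-1) U^T.
Compute U^T U =
  [9],
and U^T v = (-16).
Solve U^T U · c = U^T v for the coefficients: c = (-16/9). The projection is proj_W(v) = U c.
Check: (v - proj_W(v)) · u_1 = 0  (should be 0).
Result: proj_W(v) = (-16/9, -32/9, 32/9).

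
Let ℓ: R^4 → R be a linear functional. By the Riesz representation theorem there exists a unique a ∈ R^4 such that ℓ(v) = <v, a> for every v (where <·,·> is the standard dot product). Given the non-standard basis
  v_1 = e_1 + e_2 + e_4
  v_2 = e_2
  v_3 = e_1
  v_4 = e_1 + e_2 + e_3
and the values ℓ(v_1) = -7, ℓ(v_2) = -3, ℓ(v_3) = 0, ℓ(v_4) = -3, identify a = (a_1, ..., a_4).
a = (0, -3, 0, -4)

Write a = (a_1, ..., a_4) in the standard basis. For each basis vector v_i, ℓ(v_i) = <v_i, a> is a linear equation in the a_j's. Collect the n equations into a matrix system V a = ℓ, where row i of V is v_i (expressed in the standard basis). Since V is invertible (lower-triangular with 1s on the diagonal, up to permutation), solve by back-substitution:
  V =
[[1, 1, 0, 1],
 [0, 1, 0, 0],
 [1, 0, 0, 0],
 [1, 1, 1, 0]]
  V a = (-7, -3, 0, -3)
Solving gives a = (0, -3, 0, -4).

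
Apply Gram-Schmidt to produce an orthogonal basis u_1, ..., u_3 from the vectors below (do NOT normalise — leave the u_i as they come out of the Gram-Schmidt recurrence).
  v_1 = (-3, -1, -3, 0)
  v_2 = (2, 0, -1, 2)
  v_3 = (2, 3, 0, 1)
Orthogonal basis:
  u_1 = (-3, -1, -3, 0)
  u_2 = (29/19, -3/19, -28/19, 2)
  u_3 = (-13/54, 47/18, -17/27, -2/27)

Apply the Gram-Schmidt recurrence
  u_1 = v_1
  u_i = v_i − Σ_{j<i} ((v_i · u_j) / (u_j · u_j)) · u_j.

Step by step this gives:
  u_1 = (-3, -1, -3, 0)
  u_2 = (29/19, -3/19, -28/19, 2)
  u_3 = (-13/54, 47/18, -17/27, -2/27)

Orthogonality check:
  u_2 · u_1 = 0 (should be 0)
  u_3 · u_1 = 0 (should be 0)
  u_3 · u_2 = 0 (should be 0)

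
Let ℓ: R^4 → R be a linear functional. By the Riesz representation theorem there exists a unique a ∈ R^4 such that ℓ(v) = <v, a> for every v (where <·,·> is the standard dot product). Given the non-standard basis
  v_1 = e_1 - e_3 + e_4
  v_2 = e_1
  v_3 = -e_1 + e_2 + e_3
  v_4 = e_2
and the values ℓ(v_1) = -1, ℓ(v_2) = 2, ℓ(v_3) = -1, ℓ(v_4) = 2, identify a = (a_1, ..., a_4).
a = (2, 2, -1, -4)

Write a = (a_1, ..., a_4) in the standard basis. For each basis vector v_i, ℓ(v_i) = <v_i, a> is a linear equation in the a_j's. Collect the n equations into a matrix system V a = ℓ, where row i of V is v_i (expressed in the standard basis). Since V is invertible (lower-triangular with 1s on the diagonal, up to permutation), solve by back-substitution:
  V =
[[1, 0, -1, 1],
 [1, 0, 0, 0],
 [-1, 1, 1, 0],
 [0, 1, 0, 0]]
  V a = (-1, 2, -1, 2)
Solving gives a = (2, 2, -1, -4).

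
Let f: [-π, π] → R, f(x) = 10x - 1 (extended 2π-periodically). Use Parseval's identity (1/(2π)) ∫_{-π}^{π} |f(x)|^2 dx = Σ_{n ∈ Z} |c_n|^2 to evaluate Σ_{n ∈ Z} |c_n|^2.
Σ |c_n|^2 = 100π^2/3 + 1

Expand and integrate term by term over [-π, π]:
  ∫ (10x)^2 dx = 100·(2π^3/3); ∫ 2·10·(-1)·x dx = 0 (odd integrand); ∫ (-1)^2 dx = 1·2π.
So (1/(2π)) ∫_{-π}^{π} (10x - 1)^2 dx = 100π^2/3 + 1 = 100π^2/3 + 1.
Parseval ⇒ Σ |c_n|^2 = 100π^2/3 + 1.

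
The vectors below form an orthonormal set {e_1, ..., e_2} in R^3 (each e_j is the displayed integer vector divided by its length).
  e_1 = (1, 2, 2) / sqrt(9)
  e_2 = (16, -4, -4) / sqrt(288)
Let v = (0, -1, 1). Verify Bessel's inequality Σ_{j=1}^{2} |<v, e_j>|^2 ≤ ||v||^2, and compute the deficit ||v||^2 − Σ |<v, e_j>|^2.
Σ |<v, e_j>|^2 = 0; ||v||^2 = 2; deficit = 2

Write each e_j = u_j / sqrt(<u_j, u_j>) where u_j is the displayed integer vector. Then <v, e_j> = <v, u_j> / sqrt(<u_j, u_j>), so |<v, e_j>|^2 = <v, u_j>^2 / <u_j, u_j>.
Coefficients: <v, e_1> = 0/sqrt(9), <v, e_2> = 0/sqrt(288).
Square and sum: Σ |<v, e_j>|^2 = 0.
Compute ||v||^2 = v·v = 2.
Deficit = 2 − 0 = 2 ≥ 0, confirming Bessel's inequality. (The deficit equals ||v − Σ <v,e_j> e_j||^2, the squared distance from v to span{e_j}.)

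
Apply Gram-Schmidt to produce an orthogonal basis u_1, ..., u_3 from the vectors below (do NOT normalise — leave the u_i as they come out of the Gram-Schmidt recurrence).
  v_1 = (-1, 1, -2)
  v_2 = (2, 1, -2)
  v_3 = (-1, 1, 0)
Orthogonal basis:
  u_1 = (-1, 1, -2)
  u_2 = (5/2, 1/2, -1)
  u_3 = (0, 4/5, 2/5)

Apply the Gram-Schmidt recurrence
  u_1 = v_1
  u_i = v_i − Σ_{j<i} ((v_i · u_j) / (u_j · u_j)) · u_j.

Step by step this gives:
  u_1 = (-1, 1, -2)
  u_2 = (5/2, 1/2, -1)
  u_3 = (0, 4/5, 2/5)

Orthogonality check:
  u_2 · u_1 = 0 (should be 0)
  u_3 · u_1 = 0 (should be 0)
  u_3 · u_2 = 0 (should be 0)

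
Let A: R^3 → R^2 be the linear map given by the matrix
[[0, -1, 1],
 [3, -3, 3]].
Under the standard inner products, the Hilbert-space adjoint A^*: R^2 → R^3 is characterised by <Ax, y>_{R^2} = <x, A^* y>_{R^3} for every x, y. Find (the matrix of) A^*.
A^* = A^T =
[[0, 3],
 [-1, -3],
 [1, 3]]

For real matrices with standard dot products, the defining identity <Ax, y> = <x, A^* y> gives (Ax)^T y = x^T (A^*) y, i.e. x^T A^T y = x^T (A^*) y. Since this holds for all x, y, we must have A^* = A^T. Therefore
A^* =
[[0, 3],
 [-1, -3],
 [1, 3]].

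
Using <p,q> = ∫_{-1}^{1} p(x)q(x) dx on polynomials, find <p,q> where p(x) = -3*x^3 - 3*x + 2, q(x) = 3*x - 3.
<p,q> = -108/5

Expand the product: p(x)·q(x) = -9*x^4 + 9*x^3 - 9*x^2 + 15*x - 6.
∫_{-1}^{1} of each monomial x^k gives [2/(k+1) if k even, 0 if k odd]. Integrating term-by-term (or equivalently evaluating the antiderivative F(x) = -9*x^5/5 + 9*x^4/4 - 3*x^3 + 15*x^2/2 - 6*x at the endpoints):
  F(1) − F(−1) = -21/20 − (411/20) = -108/5.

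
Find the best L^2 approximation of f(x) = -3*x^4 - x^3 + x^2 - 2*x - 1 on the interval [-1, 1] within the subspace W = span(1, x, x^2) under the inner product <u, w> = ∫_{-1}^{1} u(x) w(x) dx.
g(x) = -11*x^2/7 - 13*x/5 - 26/35

The best approximation g ∈ W is the orthogonal projection of f onto W. Writing g = a_0 + a_1 x + a_2 x^2, the coefficients solve the normal equations G · a = b where
  G_{ij} = <φ_i, φ_j> and b_i = <f, φ_i>, with φ_0 = 1, φ_1 = x, φ_2 = x^2.
G =
  [2, 0, 2/3]
  [0, 2/3, 0]
  [2/3, 0, 2/5],
b = (-38/15, -26/15, -118/105).
Solving gives a_0 = -26/35, a_1 = -13/5, a_2 = -11/7, so
  g(x) = -11*x^2/7 - 13*x/5 - 26/35.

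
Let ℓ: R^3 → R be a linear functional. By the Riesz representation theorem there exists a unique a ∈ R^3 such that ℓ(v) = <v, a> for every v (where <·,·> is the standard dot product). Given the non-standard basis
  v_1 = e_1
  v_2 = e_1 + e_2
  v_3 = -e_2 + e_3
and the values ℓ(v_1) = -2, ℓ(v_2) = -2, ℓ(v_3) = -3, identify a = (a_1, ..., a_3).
a = (-2, 0, -3)

Write a = (a_1, ..., a_3) in the standard basis. For each basis vector v_i, ℓ(v_i) = <v_i, a> is a linear equation in the a_j's. Collect the n equations into a matrix system V a = ℓ, where row i of V is v_i (expressed in the standard basis). Since V is invertible (lower-triangular with 1s on the diagonal, up to permutation), solve by back-substitution:
  V =
[[1, 0, 0],
 [1, 1, 0],
 [0, -1, 1]]
  V a = (-2, -2, -3)
Solving gives a = (-2, 0, -3).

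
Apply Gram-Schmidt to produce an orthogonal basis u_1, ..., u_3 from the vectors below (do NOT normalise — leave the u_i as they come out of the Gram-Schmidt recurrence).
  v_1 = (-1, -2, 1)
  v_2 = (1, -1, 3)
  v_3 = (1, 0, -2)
Orthogonal basis:
  u_1 = (-1, -2, 1)
  u_2 = (5/3, 1/3, 7/3)
  u_3 = (11/10, -22/25, -33/50)

Apply the Gram-Schmidt recurrence
  u_1 = v_1
  u_i = v_i − Σ_{j<i} ((v_i · u_j) / (u_j · u_j)) · u_j.

Step by step this gives:
  u_1 = (-1, -2, 1)
  u_2 = (5/3, 1/3, 7/3)
  u_3 = (11/10, -22/25, -33/50)

Orthogonality check:
  u_2 · u_1 = 0 (should be 0)
  u_3 · u_1 = 0 (should be 0)
  u_3 · u_2 = 0 (should be 0)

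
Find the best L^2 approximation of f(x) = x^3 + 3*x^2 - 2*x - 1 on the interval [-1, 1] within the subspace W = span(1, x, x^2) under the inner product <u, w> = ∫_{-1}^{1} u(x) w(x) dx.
g(x) = 3*x^2 - 7*x/5 - 1

The best approximation g ∈ W is the orthogonal projection of f onto W. Writing g = a_0 + a_1 x + a_2 x^2, the coefficients solve the normal equations G · a = b where
  G_{ij} = <φ_i, φ_j> and b_i = <f, φ_i>, with φ_0 = 1, φ_1 = x, φ_2 = x^2.
G =
  [2, 0, 2/3]
  [0, 2/3, 0]
  [2/3, 0, 2/5],
b = (0, -14/15, 8/15).
Solving gives a_0 = -1, a_1 = -7/5, a_2 = 3, so
  g(x) = 3*x^2 - 7*x/5 - 1.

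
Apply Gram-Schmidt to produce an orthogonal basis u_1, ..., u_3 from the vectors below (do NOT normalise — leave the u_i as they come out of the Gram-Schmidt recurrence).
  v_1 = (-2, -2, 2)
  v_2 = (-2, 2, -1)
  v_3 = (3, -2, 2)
Orthogonal basis:
  u_1 = (-2, -2, 2)
  u_2 = (-7/3, 5/3, -2/3)
  u_3 = (5/26, 15/26, 10/13)

Apply the Gram-Schmidt recurrence
  u_1 = v_1
  u_i = v_i − Σ_{j<i} ((v_i · u_j) / (u_j · u_j)) · u_j.

Step by step this gives:
  u_1 = (-2, -2, 2)
  u_2 = (-7/3, 5/3, -2/3)
  u_3 = (5/26, 15/26, 10/13)

Orthogonality check:
  u_2 · u_1 = 0 (should be 0)
  u_3 · u_1 = 0 (should be 0)
  u_3 · u_2 = 0 (should be 0)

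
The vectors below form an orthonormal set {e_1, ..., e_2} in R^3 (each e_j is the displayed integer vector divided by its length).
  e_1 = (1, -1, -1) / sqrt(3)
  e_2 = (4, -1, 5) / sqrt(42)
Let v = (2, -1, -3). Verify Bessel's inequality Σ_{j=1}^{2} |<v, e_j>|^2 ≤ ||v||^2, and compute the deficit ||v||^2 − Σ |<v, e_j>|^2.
Σ |<v, e_j>|^2 = 90/7; ||v||^2 = 14; deficit = 8/7

Write each e_j = u_j / sqrt(<u_j, u_j>) where u_j is the displayed integer vector. Then <v, e_j> = <v, u_j> / sqrt(<u_j, u_j>), so |<v, e_j>|^2 = <v, u_j>^2 / <u_j, u_j>.
Coefficients: <v, e_1> = 6/sqrt(3), <v, e_2> = -6/sqrt(42).
Square and sum: Σ |<v, e_j>|^2 = 90/7.
Compute ||v||^2 = v·v = 14.
Deficit = 14 − 90/7 = 8/7 ≥ 0, confirming Bessel's inequality. (The deficit equals ||v − Σ <v,e_j> e_j||^2, the squared distance from v to span{e_j}.)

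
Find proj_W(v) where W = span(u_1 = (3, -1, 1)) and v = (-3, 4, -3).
proj_W(v) = (-48/11, 16/11, -16/11)

Set up U = [u_1 | ... | u_1] ∈ R^(3×1). The projector onto W = col(U) is P = U (U^T U)^(-1) U^T.
Compute U^T U =
  [11],
and U^T v = (-16).
Solve U^T U · c = U^T v for the coefficients: c = (-16/11). The projection is proj_W(v) = U c.
Check: (v - proj_W(v)) · u_1 = 0  (should be 0).
Result: proj_W(v) = (-48/11, 16/11, -16/11).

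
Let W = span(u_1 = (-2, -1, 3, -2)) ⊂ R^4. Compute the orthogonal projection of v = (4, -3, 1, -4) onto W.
proj_W(v) = (-2/3, -1/3, 1, -2/3)

Set up U = [u_1 | ... | u_1] ∈ R^(4×1). The projector onto W = col(U) is P = U (U^T U)^(-1) U^T.
Compute U^T U =
  [18],
and U^T v = (6).
Solve U^T U · c = U^T v for the coefficients: c = (1/3). The projection is proj_W(v) = U c.
Check: (v - proj_W(v)) · u_1 = 0  (should be 0).
Result: proj_W(v) = (-2/3, -1/3, 1, -2/3).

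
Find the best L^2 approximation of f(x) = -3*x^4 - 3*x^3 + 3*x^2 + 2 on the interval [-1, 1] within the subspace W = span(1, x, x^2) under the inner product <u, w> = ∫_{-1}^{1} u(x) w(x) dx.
g(x) = 3*x^2/7 - 9*x/5 + 79/35

The best approximation g ∈ W is the orthogonal projection of f onto W. Writing g = a_0 + a_1 x + a_2 x^2, the coefficients solve the normal equations G · a = b where
  G_{ij} = <φ_i, φ_j> and b_i = <f, φ_i>, with φ_0 = 1, φ_1 = x, φ_2 = x^2.
G =
  [2, 0, 2/3]
  [0, 2/3, 0]
  [2/3, 0, 2/5],
b = (24/5, -6/5, 176/105).
Solving gives a_0 = 79/35, a_1 = -9/5, a_2 = 3/7, so
  g(x) = 3*x^2/7 - 9*x/5 + 79/35.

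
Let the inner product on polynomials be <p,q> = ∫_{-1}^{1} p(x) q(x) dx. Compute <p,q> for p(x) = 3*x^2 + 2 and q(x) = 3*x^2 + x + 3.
<p,q> = 128/5

Expand the product: p(x)·q(x) = 9*x^4 + 3*x^3 + 15*x^2 + 2*x + 6.
∫_{-1}^{1} of each monomial x^k gives [2/(k+1) if k even, 0 if k odd]. Integrating term-by-term (or equivalently evaluating the antiderivative F(x) = 9*x^5/5 + 3*x^4/4 + 5*x^3 + x^2 + 6*x at the endpoints):
  F(1) − F(−1) = 291/20 − (-221/20) = 128/5.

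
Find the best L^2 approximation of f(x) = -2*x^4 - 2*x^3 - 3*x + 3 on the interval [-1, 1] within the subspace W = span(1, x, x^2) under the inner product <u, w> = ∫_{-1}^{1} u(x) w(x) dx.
g(x) = -12*x^2/7 - 21*x/5 + 111/35

The best approximation g ∈ W is the orthogonal projection of f onto W. Writing g = a_0 + a_1 x + a_2 x^2, the coefficients solve the normal equations G · a = b where
  G_{ij} = <φ_i, φ_j> and b_i = <f, φ_i>, with φ_0 = 1, φ_1 = x, φ_2 = x^2.
G =
  [2, 0, 2/3]
  [0, 2/3, 0]
  [2/3, 0, 2/5],
b = (26/5, -14/5, 10/7).
Solving gives a_0 = 111/35, a_1 = -21/5, a_2 = -12/7, so
  g(x) = -12*x^2/7 - 21*x/5 + 111/35.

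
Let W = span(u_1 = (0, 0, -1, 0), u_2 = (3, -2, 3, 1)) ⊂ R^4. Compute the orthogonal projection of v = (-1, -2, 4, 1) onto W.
proj_W(v) = (3/7, -2/7, 4, 1/7)

Set up U = [u_1 | ... | u_2] ∈ R^(4×2). The projector onto W = col(U) is P = U (U^T U)^(-1) U^T.
Compute U^T U =
  [1, -3]
  [-3, 23],
and U^T v = (-4, 14).
Solve U^T U · c = U^T v for the coefficients: c = (-25/7, 1/7). The projection is proj_W(v) = U c.
Check: (v - proj_W(v)) · u_1 = 0  (should be 0).
Check: (v - proj_W(v)) · u_2 = 0  (should be 0).
Result: proj_W(v) = (3/7, -2/7, 4, 1/7).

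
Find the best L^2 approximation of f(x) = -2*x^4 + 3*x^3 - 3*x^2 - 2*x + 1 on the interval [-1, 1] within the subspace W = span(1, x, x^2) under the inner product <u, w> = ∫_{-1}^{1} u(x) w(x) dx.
g(x) = -33*x^2/7 - x/5 + 41/35

The best approximation g ∈ W is the orthogonal projection of f onto W. Writing g = a_0 + a_1 x + a_2 x^2, the coefficients solve the normal equations G · a = b where
  G_{ij} = <φ_i, φ_j> and b_i = <f, φ_i>, with φ_0 = 1, φ_1 = x, φ_2 = x^2.
G =
  [2, 0, 2/3]
  [0, 2/3, 0]
  [2/3, 0, 2/5],
b = (-4/5, -2/15, -116/105).
Solving gives a_0 = 41/35, a_1 = -1/5, a_2 = -33/7, so
  g(x) = -33*x^2/7 - x/5 + 41/35.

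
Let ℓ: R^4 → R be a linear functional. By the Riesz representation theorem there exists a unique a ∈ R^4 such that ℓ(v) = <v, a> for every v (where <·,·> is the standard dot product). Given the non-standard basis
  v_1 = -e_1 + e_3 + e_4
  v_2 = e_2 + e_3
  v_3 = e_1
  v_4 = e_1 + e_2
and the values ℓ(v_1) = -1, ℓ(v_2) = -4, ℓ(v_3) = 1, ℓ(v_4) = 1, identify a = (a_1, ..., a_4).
a = (1, 0, -4, 4)

Write a = (a_1, ..., a_4) in the standard basis. For each basis vector v_i, ℓ(v_i) = <v_i, a> is a linear equation in the a_j's. Collect the n equations into a matrix system V a = ℓ, where row i of V is v_i (expressed in the standard basis). Since V is invertible (lower-triangular with 1s on the diagonal, up to permutation), solve by back-substitution:
  V =
[[-1, 0, 1, 1],
 [0, 1, 1, 0],
 [1, 0, 0, 0],
 [1, 1, 0, 0]]
  V a = (-1, -4, 1, 1)
Solving gives a = (1, 0, -4, 4).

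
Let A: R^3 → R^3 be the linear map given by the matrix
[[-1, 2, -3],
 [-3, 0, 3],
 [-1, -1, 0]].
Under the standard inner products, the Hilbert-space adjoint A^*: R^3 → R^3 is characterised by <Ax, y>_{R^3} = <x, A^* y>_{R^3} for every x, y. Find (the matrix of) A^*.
A^* = A^T =
[[-1, -3, -1],
 [2, 0, -1],
 [-3, 3, 0]]

For real matrices with standard dot products, the defining identity <Ax, y> = <x, A^* y> gives (Ax)^T y = x^T (A^*) y, i.e. x^T A^T y = x^T (A^*) y. Since this holds for all x, y, we must have A^* = A^T. Therefore
A^* =
[[-1, -3, -1],
 [2, 0, -1],
 [-3, 3, 0]].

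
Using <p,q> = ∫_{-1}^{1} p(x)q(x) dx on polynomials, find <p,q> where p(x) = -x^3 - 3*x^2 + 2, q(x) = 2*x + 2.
<p,q> = 16/5

Expand the product: p(x)·q(x) = -2*x^4 - 8*x^3 - 6*x^2 + 4*x + 4.
∫_{-1}^{1} of each monomial x^k gives [2/(k+1) if k even, 0 if k odd]. Integrating term-by-term (or equivalently evaluating the antiderivative F(x) = -2*x^5/5 - 2*x^4 - 2*x^3 + 2*x^2 + 4*x at the endpoints):
  F(1) − F(−1) = 8/5 − (-8/5) = 16/5.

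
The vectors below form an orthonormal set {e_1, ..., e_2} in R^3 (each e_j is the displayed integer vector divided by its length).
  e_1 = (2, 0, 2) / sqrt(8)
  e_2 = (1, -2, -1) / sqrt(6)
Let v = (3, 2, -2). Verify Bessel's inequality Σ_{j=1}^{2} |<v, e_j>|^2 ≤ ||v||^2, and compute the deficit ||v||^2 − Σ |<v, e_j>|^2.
Σ |<v, e_j>|^2 = 2/3; ||v||^2 = 17; deficit = 49/3

Write each e_j = u_j / sqrt(<u_j, u_j>) where u_j is the displayed integer vector. Then <v, e_j> = <v, u_j> / sqrt(<u_j, u_j>), so |<v, e_j>|^2 = <v, u_j>^2 / <u_j, u_j>.
Coefficients: <v, e_1> = 2/sqrt(8), <v, e_2> = 1/sqrt(6).
Square and sum: Σ |<v, e_j>|^2 = 2/3.
Compute ||v||^2 = v·v = 17.
Deficit = 17 − 2/3 = 49/3 ≥ 0, confirming Bessel's inequality. (The deficit equals ||v − Σ <v,e_j> e_j||^2, the squared distance from v to span{e_j}.)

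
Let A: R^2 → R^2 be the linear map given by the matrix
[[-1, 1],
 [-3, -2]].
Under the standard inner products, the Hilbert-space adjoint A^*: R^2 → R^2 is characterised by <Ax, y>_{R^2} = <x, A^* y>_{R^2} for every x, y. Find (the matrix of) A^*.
A^* = A^T =
[[-1, -3],
 [1, -2]]

For real matrices with standard dot products, the defining identity <Ax, y> = <x, A^* y> gives (Ax)^T y = x^T (A^*) y, i.e. x^T A^T y = x^T (A^*) y. Since this holds for all x, y, we must have A^* = A^T. Therefore
A^* =
[[-1, -3],
 [1, -2]].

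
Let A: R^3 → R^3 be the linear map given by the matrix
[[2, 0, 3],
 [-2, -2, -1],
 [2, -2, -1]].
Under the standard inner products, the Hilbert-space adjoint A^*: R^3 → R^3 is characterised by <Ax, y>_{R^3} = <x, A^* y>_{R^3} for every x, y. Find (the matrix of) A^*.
A^* = A^T =
[[2, -2, 2],
 [0, -2, -2],
 [3, -1, -1]]

For real matrices with standard dot products, the defining identity <Ax, y> = <x, A^* y> gives (Ax)^T y = x^T (A^*) y, i.e. x^T A^T y = x^T (A^*) y. Since this holds for all x, y, we must have A^* = A^T. Therefore
A^* =
[[2, -2, 2],
 [0, -2, -2],
 [3, -1, -1]].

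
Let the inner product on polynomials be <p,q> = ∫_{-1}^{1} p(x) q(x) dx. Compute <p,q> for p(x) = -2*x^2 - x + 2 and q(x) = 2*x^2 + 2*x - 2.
<p,q> = -28/5

Expand the product: p(x)·q(x) = -4*x^4 - 6*x^3 + 6*x^2 + 6*x - 4.
∫_{-1}^{1} of each monomial x^k gives [2/(k+1) if k even, 0 if k odd]. Integrating term-by-term (or equivalently evaluating the antiderivative F(x) = -4*x^5/5 - 3*x^4/2 + 2*x^3 + 3*x^2 - 4*x at the endpoints):
  F(1) − F(−1) = -13/10 − (43/10) = -28/5.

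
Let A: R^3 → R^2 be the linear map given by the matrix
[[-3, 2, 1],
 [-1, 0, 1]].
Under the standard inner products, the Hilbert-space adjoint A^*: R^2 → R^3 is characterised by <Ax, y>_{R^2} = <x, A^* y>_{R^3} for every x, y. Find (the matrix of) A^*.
A^* = A^T =
[[-3, -1],
 [2, 0],
 [1, 1]]

For real matrices with standard dot products, the defining identity <Ax, y> = <x, A^* y> gives (Ax)^T y = x^T (A^*) y, i.e. x^T A^T y = x^T (A^*) y. Since this holds for all x, y, we must have A^* = A^T. Therefore
A^* =
[[-3, -1],
 [2, 0],
 [1, 1]].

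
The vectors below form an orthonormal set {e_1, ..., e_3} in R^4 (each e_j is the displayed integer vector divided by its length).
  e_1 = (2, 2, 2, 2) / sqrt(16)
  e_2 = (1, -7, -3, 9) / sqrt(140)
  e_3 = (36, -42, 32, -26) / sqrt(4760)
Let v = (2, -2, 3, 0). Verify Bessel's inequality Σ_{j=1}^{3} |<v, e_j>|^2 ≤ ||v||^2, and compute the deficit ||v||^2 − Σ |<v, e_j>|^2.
Σ |<v, e_j>|^2 = 271/17; ||v||^2 = 17; deficit = 18/17

Write each e_j = u_j / sqrt(<u_j, u_j>) where u_j is the displayed integer vector. Then <v, e_j> = <v, u_j> / sqrt(<u_j, u_j>), so |<v, e_j>|^2 = <v, u_j>^2 / <u_j, u_j>.
Coefficients: <v, e_1> = 6/sqrt(16), <v, e_2> = 7/sqrt(140), <v, e_3> = 252/sqrt(4760).
Square and sum: Σ |<v, e_j>|^2 = 271/17.
Compute ||v||^2 = v·v = 17.
Deficit = 17 − 271/17 = 18/17 ≥ 0, confirming Bessel's inequality. (The deficit equals ||v − Σ <v,e_j> e_j||^2, the squared distance from v to span{e_j}.)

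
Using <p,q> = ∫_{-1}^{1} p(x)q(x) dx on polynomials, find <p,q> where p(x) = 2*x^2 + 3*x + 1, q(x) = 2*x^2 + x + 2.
<p,q> = 58/5

Expand the product: p(x)·q(x) = 4*x^4 + 8*x^3 + 9*x^2 + 7*x + 2.
∫_{-1}^{1} of each monomial x^k gives [2/(k+1) if k even, 0 if k odd]. Integrating term-by-term (or equivalently evaluating the antiderivative F(x) = 4*x^5/5 + 2*x^4 + 3*x^3 + 7*x^2/2 + 2*x at the endpoints):
  F(1) − F(−1) = 113/10 − (-3/10) = 58/5.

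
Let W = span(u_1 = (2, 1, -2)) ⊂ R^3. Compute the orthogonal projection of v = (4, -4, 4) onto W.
proj_W(v) = (-8/9, -4/9, 8/9)

Set up U = [u_1 | ... | u_1] ∈ R^(3×1). The projector onto W = col(U) is P = U (U^T U)^(-1) U^T.
Compute U^T U =
  [9],
and U^T v = (-4).
Solve U^T U · c = U^T v for the coefficients: c = (-4/9). The projection is proj_W(v) = U c.
Check: (v - proj_W(v)) · u_1 = 0  (should be 0).
Result: proj_W(v) = (-8/9, -4/9, 8/9).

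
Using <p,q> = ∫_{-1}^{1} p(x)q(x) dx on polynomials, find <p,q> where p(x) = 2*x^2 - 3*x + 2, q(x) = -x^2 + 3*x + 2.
<p,q> = 38/15

Expand the product: p(x)·q(x) = -2*x^4 + 9*x^3 - 7*x^2 + 4.
∫_{-1}^{1} of each monomial x^k gives [2/(k+1) if k even, 0 if k odd]. Integrating term-by-term (or equivalently evaluating the antiderivative F(x) = -2*x^5/5 + 9*x^4/4 - 7*x^3/3 + 4*x at the endpoints):
  F(1) − F(−1) = 211/60 − (59/60) = 38/15.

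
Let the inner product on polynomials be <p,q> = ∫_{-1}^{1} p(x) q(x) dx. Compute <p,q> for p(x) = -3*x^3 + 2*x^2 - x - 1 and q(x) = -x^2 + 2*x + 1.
<p,q> = -68/15

Expand the product: p(x)·q(x) = 3*x^5 - 8*x^4 + 2*x^3 + x^2 - 3*x - 1.
∫_{-1}^{1} of each monomial x^k gives [2/(k+1) if k even, 0 if k odd]. Integrating term-by-term (or equivalently evaluating the antiderivative F(x) = x^6/2 - 8*x^5/5 + x^4/2 + x^3/3 - 3*x^2/2 - x at the endpoints):
  F(1) − F(−1) = -83/30 − (53/30) = -68/15.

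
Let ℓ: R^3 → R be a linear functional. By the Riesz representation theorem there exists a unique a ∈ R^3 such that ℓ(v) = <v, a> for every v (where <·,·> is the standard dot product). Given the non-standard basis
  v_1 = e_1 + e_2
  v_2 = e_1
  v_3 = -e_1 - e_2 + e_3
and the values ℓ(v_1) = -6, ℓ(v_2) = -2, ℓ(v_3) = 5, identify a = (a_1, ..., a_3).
a = (-2, -4, -1)

Write a = (a_1, ..., a_3) in the standard basis. For each basis vector v_i, ℓ(v_i) = <v_i, a> is a linear equation in the a_j's. Collect the n equations into a matrix system V a = ℓ, where row i of V is v_i (expressed in the standard basis). Since V is invertible (lower-triangular with 1s on the diagonal, up to permutation), solve by back-substitution:
  V =
[[1, 1, 0],
 [1, 0, 0],
 [-1, -1, 1]]
  V a = (-6, -2, 5)
Solving gives a = (-2, -4, -1).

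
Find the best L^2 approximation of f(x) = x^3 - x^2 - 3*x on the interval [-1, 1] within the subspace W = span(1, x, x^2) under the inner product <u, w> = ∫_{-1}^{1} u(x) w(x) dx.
g(x) = -x^2 - 12*x/5

The best approximation g ∈ W is the orthogonal projection of f onto W. Writing g = a_0 + a_1 x + a_2 x^2, the coefficients solve the normal equations G · a = b where
  G_{ij} = <φ_i, φ_j> and b_i = <f, φ_i>, with φ_0 = 1, φ_1 = x, φ_2 = x^2.
G =
  [2, 0, 2/3]
  [0, 2/3, 0]
  [2/3, 0, 2/5],
b = (-2/3, -8/5, -2/5).
Solving gives a_0 = 0, a_1 = -12/5, a_2 = -1, so
  g(x) = -x^2 - 12*x/5.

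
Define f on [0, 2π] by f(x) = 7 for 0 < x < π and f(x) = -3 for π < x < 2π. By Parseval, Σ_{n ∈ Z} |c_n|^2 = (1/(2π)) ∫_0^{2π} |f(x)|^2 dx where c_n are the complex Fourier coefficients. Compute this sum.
Σ |c_n|^2 = 29

Parseval equates the L^2 energy of f (normalised by 1/(2π)) with the ℓ^2 sum of its Fourier coefficients: (1/(2π)) ∫_0^{2π} |f|^2 = Σ |c_n|^2.
Compute the left side: (1/(2π)) [∫_0^π 7^2 dx + ∫_π^{2π} (-3)^2 dx] = (1/(2π)) · (49π + 9π) = (49 + 9)/2 = 29.
So Σ_{n ∈ Z} |c_n|^2 = 29.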